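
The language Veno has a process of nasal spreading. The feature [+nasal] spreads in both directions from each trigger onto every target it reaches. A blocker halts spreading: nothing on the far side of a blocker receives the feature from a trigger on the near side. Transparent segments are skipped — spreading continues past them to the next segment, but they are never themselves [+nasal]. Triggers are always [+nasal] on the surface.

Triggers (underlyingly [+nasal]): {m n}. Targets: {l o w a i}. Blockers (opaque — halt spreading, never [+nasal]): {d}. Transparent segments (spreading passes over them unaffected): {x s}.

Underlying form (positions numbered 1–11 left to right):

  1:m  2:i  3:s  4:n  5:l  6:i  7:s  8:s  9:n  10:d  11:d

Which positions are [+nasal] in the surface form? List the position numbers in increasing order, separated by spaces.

From /m/ at 1 rightward: 2 /i/ → [+nasal]; 3 /s/ transparent; 4 /n/ is itself a trigger — this domain ends here.
From /m/ at 1 leftward: word edge.
From /n/ at 4 rightward: 5 /l/ → [+nasal]; 6 /i/ → [+nasal]; 7 /s/ transparent; 8 /s/ transparent; 9 /n/ is itself a trigger — this domain ends here.
From /n/ at 4 leftward: 3 /s/ transparent; 2 /i/ → [+nasal]; 1 /m/ is itself a trigger — this domain ends here.
From /n/ at 9 rightward: 10 /d/ blocks.
From /n/ at 9 leftward: 8 /s/ transparent; 7 /s/ transparent; 6 /i/ → [+nasal]; 5 /l/ → [+nasal]; 4 /n/ is itself a trigger — this domain ends here.

1 2 4 5 6 9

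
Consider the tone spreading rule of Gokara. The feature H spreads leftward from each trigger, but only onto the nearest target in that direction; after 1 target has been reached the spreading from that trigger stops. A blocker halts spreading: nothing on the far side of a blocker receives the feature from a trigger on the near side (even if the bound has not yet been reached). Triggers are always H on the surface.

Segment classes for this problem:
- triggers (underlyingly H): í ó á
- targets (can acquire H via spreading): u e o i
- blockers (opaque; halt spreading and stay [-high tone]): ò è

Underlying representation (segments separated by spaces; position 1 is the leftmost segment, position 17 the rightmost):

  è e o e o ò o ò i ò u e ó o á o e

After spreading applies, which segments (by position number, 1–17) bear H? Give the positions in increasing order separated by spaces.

From /ó/ at 13 leftward: 12 /e/ → H; bound reached.
From /á/ at 15 leftward: 14 /o/ → H; bound reached.
Targets with no active source: positions 2 3 4 5 7 9 11 16 17 stay [-high tone].

12 13 14 15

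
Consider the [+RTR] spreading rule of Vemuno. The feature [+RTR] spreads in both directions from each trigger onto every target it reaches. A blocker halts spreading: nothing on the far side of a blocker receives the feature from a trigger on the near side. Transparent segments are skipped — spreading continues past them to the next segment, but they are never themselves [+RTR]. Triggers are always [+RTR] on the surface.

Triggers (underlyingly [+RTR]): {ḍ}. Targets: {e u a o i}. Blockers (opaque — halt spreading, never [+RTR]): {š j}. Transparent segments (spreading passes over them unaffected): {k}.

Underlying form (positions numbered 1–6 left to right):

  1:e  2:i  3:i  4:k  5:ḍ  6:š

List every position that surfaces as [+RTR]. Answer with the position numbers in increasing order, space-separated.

From /ḍ/ at 5 rightward: 6 /š/ blocks.
From /ḍ/ at 5 leftward: 4 /k/ transparent; 3 /i/ → [+RTR]; 2 /i/ → [+RTR]; 1 /e/ → [+RTR]; word edge.

1 2 3 5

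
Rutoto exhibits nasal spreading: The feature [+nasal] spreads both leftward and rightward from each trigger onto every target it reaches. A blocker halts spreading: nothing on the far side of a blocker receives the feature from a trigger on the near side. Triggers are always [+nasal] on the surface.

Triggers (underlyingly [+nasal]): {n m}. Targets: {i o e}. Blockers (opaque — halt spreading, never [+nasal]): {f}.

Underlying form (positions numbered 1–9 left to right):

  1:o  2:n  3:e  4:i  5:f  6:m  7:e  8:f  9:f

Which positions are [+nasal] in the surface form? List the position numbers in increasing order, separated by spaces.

From /n/ at 2 rightward: 3 /e/ → [+nasal]; 4 /i/ → [+nasal]; 5 /f/ blocks.
From /n/ at 2 leftward: 1 /o/ → [+nasal]; word edge.
From /m/ at 6 rightward: 7 /e/ → [+nasal]; 8 /f/ blocks.
From /m/ at 6 leftward: 5 /f/ blocks.

1 2 3 4 6 7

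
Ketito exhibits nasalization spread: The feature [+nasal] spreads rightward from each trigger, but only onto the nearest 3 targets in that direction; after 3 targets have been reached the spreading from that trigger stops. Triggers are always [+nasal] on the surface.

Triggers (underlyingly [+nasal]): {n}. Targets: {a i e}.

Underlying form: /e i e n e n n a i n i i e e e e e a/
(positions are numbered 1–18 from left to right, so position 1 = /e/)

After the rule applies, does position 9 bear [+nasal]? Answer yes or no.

From /n/ at 4 rightward: 5 /e/ → [+nasal]; 6 /n/ is itself a trigger — this domain ends here.
From /n/ at 6 rightward: 7 /n/ is itself a trigger — this domain ends here.
From /n/ at 7 rightward: 8 /a/ → [+nasal]; 9 /i/ → [+nasal]; 10 /n/ is itself a trigger — this domain ends here.
From /n/ at 10 rightward: 11 /i/ → [+nasal]; 12 /i/ → [+nasal]; 13 /e/ → [+nasal]; bound reached.
Targets with no active source: positions 1 2 3 14 15 16 17 18 stay [-nasal].
[+nasal] positions on the surface: 4 5 6 7 8 9 10 11 12 13.

yes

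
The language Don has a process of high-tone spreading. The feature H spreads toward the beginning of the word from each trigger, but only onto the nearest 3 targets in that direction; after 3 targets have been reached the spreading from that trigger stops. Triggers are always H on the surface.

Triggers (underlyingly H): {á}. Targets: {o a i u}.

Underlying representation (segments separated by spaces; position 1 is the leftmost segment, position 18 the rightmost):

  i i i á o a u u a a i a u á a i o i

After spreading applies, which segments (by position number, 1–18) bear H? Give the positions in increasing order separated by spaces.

From /á/ at 4 leftward: 3 /i/ → H; 2 /i/ → H; 1 /i/ → H; bound reached.
From /á/ at 14 leftward: 13 /u/ → H; 12 /a/ → H; 11 /i/ → H; bound reached.
Targets with no active source: positions 5 6 7 8 9 10 15 16 17 18 stay [-high tone].

1 2 3 4 11 12 13 14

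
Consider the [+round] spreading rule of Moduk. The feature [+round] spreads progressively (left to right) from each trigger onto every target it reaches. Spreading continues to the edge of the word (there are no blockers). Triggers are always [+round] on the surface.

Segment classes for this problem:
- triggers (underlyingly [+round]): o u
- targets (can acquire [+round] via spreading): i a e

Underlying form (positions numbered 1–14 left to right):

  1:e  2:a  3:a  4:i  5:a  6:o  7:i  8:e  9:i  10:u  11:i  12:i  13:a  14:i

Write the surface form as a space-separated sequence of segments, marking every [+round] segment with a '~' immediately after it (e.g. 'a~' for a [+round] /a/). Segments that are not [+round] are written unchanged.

e a a i a o~ i~ e~ i~ u~ i~ i~ a~ i~

From /o/ at 6 rightward: 7 /i/ → [+round]; 8 /e/ → [+round]; 9 /i/ → [+round]; 10 /u/ is itself a trigger — this domain ends here.
From /u/ at 10 rightward: 11 /i/ → [+round]; 12 /i/ → [+round]; 13 /a/ → [+round]; 14 /i/ → [+round]; word edge.
Targets with no active source: positions 1 2 3 4 5 stay [-round].
[+round] positions on the surface: 6 7 8 9 10 11 12 13 14.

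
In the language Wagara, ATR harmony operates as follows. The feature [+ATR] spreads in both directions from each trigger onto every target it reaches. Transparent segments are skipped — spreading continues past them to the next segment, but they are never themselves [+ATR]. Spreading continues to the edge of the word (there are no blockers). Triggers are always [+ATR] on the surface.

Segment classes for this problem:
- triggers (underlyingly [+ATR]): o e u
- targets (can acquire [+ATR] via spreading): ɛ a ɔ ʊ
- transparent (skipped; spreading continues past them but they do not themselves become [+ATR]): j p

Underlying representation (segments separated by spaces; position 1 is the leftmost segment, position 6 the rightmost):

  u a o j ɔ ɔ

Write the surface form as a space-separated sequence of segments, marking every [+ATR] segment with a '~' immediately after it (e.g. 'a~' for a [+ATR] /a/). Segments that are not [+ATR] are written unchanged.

From /u/ at 1 rightward: 2 /a/ → [+ATR]; 3 /o/ is itself a trigger — this domain ends here.
From /u/ at 1 leftward: word edge.
From /o/ at 3 rightward: 4 /j/ transparent; 5 /ɔ/ → [+ATR]; 6 /ɔ/ → [+ATR]; word edge.
From /o/ at 3 leftward: 2 /a/ → [+ATR]; 1 /u/ is itself a trigger — this domain ends here.
[+ATR] positions on the surface: 1 2 3 5 6.

u~ a~ o~ j ɔ~ ɔ~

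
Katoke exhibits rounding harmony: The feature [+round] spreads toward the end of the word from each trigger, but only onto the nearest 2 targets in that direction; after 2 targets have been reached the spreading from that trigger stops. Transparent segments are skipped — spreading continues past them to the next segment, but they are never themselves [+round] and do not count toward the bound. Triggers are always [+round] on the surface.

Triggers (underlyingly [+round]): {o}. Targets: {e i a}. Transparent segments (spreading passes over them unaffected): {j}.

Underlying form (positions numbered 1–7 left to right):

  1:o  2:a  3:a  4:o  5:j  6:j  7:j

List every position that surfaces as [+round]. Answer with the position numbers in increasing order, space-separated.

1 2 3 4

From /o/ at 1 rightward: 2 /a/ → [+round]; 3 /a/ → [+round]; bound reached.
From /o/ at 4 rightward: 5 /j/ transparent; 6 /j/ transparent; 7 /j/ transparent; word edge.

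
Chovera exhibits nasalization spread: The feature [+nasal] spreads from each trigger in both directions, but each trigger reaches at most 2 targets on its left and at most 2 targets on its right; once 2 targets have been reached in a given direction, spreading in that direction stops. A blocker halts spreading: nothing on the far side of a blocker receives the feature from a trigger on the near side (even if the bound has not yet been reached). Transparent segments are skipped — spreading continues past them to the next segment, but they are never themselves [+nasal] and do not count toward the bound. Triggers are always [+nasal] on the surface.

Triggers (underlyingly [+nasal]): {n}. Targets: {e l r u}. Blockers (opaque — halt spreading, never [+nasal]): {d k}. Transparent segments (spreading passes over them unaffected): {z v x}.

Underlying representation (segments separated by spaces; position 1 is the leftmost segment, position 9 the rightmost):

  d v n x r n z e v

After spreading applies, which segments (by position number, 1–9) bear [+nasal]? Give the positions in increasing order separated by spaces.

3 5 6 8

From /n/ at 3 rightward: 4 /x/ transparent; 5 /r/ → [+nasal]; 6 /n/ is itself a trigger — this domain ends here.
From /n/ at 3 leftward: 2 /v/ transparent; 1 /d/ blocks.
From /n/ at 6 rightward: 7 /z/ transparent; 8 /e/ → [+nasal]; 9 /v/ transparent; word edge.
From /n/ at 6 leftward: 5 /r/ → [+nasal]; 4 /x/ transparent; 3 /n/ is itself a trigger — this domain ends here.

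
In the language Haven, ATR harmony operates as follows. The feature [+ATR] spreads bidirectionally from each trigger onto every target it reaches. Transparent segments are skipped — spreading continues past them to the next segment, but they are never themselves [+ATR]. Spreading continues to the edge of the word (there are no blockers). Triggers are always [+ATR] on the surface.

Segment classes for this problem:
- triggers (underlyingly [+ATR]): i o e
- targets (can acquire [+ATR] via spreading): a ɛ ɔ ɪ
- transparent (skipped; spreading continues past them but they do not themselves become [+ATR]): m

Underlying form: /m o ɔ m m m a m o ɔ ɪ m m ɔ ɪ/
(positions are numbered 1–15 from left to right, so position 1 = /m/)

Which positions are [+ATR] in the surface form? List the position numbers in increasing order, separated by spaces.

From /o/ at 2 rightward: 3 /ɔ/ → [+ATR]; 4 /m/ transparent; 5 /m/ transparent; 6 /m/ transparent; 7 /a/ → [+ATR]; 8 /m/ transparent; 9 /o/ is itself a trigger — this domain ends here.
From /o/ at 2 leftward: 1 /m/ transparent; word edge.
From /o/ at 9 rightward: 10 /ɔ/ → [+ATR]; 11 /ɪ/ → [+ATR]; 12 /m/ transparent; 13 /m/ transparent; 14 /ɔ/ → [+ATR]; 15 /ɪ/ → [+ATR]; word edge.
From /o/ at 9 leftward: 8 /m/ transparent; 7 /a/ → [+ATR]; 6 /m/ transparent; 5 /m/ transparent; 4 /m/ transparent; 3 /ɔ/ → [+ATR]; 2 /o/ is itself a trigger — this domain ends here.

2 3 7 9 10 11 14 15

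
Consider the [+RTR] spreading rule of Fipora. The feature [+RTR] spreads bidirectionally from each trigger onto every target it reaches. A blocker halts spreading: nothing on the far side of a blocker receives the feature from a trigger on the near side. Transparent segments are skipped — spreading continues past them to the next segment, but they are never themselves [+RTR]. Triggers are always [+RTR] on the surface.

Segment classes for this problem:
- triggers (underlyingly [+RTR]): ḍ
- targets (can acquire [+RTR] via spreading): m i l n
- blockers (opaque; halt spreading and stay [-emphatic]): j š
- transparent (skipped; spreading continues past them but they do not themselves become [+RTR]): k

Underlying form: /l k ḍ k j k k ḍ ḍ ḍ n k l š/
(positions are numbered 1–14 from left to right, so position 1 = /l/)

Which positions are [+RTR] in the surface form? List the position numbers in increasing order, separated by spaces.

1 3 8 9 10 11 13

From /ḍ/ at 3 rightward: 4 /k/ transparent; 5 /j/ blocks.
From /ḍ/ at 3 leftward: 2 /k/ transparent; 1 /l/ → [+RTR]; word edge.
From /ḍ/ at 8 rightward: 9 /ḍ/ is itself a trigger — this domain ends here.
From /ḍ/ at 8 leftward: 7 /k/ transparent; 6 /k/ transparent; 5 /j/ blocks.
From /ḍ/ at 9 rightward: 10 /ḍ/ is itself a trigger — this domain ends here.
From /ḍ/ at 9 leftward: 8 /ḍ/ is itself a trigger — this domain ends here.
From /ḍ/ at 10 rightward: 11 /n/ → [+RTR]; 12 /k/ transparent; 13 /l/ → [+RTR]; 14 /š/ blocks.
From /ḍ/ at 10 leftward: 9 /ḍ/ is itself a trigger — this domain ends here.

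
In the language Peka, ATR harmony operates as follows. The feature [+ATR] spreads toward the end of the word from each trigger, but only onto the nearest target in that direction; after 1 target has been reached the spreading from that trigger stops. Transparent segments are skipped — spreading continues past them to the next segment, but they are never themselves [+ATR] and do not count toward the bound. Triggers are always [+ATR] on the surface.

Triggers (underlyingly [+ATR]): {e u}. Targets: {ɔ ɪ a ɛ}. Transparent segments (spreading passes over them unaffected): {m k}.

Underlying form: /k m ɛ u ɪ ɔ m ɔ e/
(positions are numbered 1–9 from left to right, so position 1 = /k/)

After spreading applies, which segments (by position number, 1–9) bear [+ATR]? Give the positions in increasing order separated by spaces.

From /u/ at 4 rightward: 5 /ɪ/ → [+ATR]; bound reached.
From /e/ at 9 rightward: word edge.
Targets with no active source: positions 3 6 8 stay [-ATR].

4 5 9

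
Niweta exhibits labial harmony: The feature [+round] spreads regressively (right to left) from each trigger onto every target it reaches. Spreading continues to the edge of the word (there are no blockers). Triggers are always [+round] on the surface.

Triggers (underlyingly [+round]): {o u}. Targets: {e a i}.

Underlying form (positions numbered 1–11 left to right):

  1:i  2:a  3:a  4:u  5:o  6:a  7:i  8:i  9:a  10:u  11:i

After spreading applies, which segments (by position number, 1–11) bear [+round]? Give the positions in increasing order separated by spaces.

From /u/ at 4 leftward: 3 /a/ → [+round]; 2 /a/ → [+round]; 1 /i/ → [+round]; word edge.
From /o/ at 5 leftward: 4 /u/ is itself a trigger — this domain ends here.
From /u/ at 10 leftward: 9 /a/ → [+round]; 8 /i/ → [+round]; 7 /i/ → [+round]; 6 /a/ → [+round]; 5 /o/ is itself a trigger — this domain ends here.
Target with no active source: position 11 stays [-round].

1 2 3 4 5 6 7 8 9 10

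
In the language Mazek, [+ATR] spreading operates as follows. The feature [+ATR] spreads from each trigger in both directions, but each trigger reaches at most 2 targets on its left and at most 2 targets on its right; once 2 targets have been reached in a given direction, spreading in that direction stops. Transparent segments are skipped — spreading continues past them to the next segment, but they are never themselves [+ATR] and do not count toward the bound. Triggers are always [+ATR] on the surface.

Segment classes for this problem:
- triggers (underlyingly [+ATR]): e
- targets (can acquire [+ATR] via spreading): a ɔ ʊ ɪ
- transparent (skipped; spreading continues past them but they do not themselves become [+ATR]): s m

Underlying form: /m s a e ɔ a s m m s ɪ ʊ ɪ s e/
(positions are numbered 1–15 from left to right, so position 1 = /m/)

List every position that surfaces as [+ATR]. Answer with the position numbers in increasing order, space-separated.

From /e/ at 4 rightward: 5 /ɔ/ → [+ATR]; 6 /a/ → [+ATR]; bound reached.
From /e/ at 4 leftward: 3 /a/ → [+ATR]; 2 /s/ transparent; 1 /m/ transparent; word edge.
From /e/ at 15 rightward: word edge.
From /e/ at 15 leftward: 14 /s/ transparent; 13 /ɪ/ → [+ATR]; 12 /ʊ/ → [+ATR]; bound reached.
Target with no active source: position 11 stays [-ATR].

3 4 5 6 12 13 15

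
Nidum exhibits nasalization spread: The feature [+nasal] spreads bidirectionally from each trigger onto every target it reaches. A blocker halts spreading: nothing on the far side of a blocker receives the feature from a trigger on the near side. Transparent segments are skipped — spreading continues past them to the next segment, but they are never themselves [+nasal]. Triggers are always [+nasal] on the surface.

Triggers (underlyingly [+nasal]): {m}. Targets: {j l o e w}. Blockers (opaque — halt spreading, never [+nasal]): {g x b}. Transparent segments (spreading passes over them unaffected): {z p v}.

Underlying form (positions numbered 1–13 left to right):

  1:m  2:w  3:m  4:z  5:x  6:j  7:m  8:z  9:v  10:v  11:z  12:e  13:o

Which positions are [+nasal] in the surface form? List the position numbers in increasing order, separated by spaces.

From /m/ at 1 rightward: 2 /w/ → [+nasal]; 3 /m/ is itself a trigger — this domain ends here.
From /m/ at 1 leftward: word edge.
From /m/ at 3 rightward: 4 /z/ transparent; 5 /x/ blocks.
From /m/ at 3 leftward: 2 /w/ → [+nasal]; 1 /m/ is itself a trigger — this domain ends here.
From /m/ at 7 rightward: 8 /z/ transparent; 9 /v/ transparent; 10 /v/ transparent; 11 /z/ transparent; 12 /e/ → [+nasal]; 13 /o/ → [+nasal]; word edge.
From /m/ at 7 leftward: 6 /j/ → [+nasal]; 5 /x/ blocks.

1 2 3 6 7 12 13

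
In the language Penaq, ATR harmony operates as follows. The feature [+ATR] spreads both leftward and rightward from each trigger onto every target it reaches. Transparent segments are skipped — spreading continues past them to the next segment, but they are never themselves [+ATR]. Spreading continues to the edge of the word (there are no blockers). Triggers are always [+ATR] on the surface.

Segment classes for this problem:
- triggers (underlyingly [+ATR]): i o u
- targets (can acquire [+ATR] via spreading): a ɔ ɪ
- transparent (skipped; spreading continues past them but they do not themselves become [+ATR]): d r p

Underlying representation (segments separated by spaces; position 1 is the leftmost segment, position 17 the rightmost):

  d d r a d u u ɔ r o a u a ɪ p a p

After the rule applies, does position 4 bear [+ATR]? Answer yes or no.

yes

From /u/ at 6 rightward: 7 /u/ is itself a trigger — this domain ends here.
From /u/ at 6 leftward: 5 /d/ transparent; 4 /a/ → [+ATR]; 3 /r/ transparent; 2 /d/ transparent; 1 /d/ transparent; word edge.
From /u/ at 7 rightward: 8 /ɔ/ → [+ATR]; 9 /r/ transparent; 10 /o/ is itself a trigger — this domain ends here.
From /u/ at 7 leftward: 6 /u/ is itself a trigger — this domain ends here.
From /o/ at 10 rightward: 11 /a/ → [+ATR]; 12 /u/ is itself a trigger — this domain ends here.
From /o/ at 10 leftward: 9 /r/ transparent; 8 /ɔ/ → [+ATR]; 7 /u/ is itself a trigger — this domain ends here.
From /u/ at 12 rightward: 13 /a/ → [+ATR]; 14 /ɪ/ → [+ATR]; 15 /p/ transparent; 16 /a/ → [+ATR]; 17 /p/ transparent; word edge.
From /u/ at 12 leftward: 11 /a/ → [+ATR]; 10 /o/ is itself a trigger — this domain ends here.
[+ATR] positions on the surface: 4 6 7 8 10 11 12 13 14 16.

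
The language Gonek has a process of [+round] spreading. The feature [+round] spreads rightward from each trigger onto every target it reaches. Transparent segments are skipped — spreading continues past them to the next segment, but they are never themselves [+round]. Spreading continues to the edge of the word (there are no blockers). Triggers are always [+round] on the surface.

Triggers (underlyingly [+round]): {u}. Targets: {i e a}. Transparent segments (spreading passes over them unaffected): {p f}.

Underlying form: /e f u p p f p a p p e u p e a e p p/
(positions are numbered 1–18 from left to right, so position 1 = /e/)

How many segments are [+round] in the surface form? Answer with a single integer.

From /u/ at 3 rightward: 4 /p/ transparent; 5 /p/ transparent; 6 /f/ transparent; 7 /p/ transparent; 8 /a/ → [+round]; 9 /p/ transparent; 10 /p/ transparent; 11 /e/ → [+round]; 12 /u/ is itself a trigger — this domain ends here.
From /u/ at 12 rightward: 13 /p/ transparent; 14 /e/ → [+round]; 15 /a/ → [+round]; 16 /e/ → [+round]; 17 /p/ transparent; 18 /p/ transparent; word edge.
Target with no active source: position 1 stays [-round].
[+round] positions on the surface: 3 8 11 12 14 15 16.

7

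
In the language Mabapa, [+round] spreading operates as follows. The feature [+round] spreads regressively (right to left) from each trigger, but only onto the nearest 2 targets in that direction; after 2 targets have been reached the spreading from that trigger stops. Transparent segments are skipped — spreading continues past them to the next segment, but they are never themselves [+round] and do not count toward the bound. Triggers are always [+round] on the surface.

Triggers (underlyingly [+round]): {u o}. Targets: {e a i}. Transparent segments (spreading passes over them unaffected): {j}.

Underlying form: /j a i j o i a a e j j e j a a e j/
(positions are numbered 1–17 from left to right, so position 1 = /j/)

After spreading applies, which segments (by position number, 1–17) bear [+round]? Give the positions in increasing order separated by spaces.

From /o/ at 5 leftward: 4 /j/ transparent; 3 /i/ → [+round]; 2 /a/ → [+round]; bound reached.
Targets with no active source: positions 6 7 8 9 12 14 15 16 stay [-round].

2 3 5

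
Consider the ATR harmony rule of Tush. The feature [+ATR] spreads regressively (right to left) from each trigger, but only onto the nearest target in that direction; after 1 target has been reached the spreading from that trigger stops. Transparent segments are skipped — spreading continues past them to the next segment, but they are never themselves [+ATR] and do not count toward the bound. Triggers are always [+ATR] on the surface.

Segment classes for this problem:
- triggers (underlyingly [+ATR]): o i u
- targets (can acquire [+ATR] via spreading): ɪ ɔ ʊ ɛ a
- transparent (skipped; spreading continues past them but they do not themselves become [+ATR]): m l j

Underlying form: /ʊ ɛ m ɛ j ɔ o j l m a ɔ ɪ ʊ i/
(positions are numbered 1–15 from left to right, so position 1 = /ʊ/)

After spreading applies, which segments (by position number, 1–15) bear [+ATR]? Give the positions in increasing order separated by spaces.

From /o/ at 7 leftward: 6 /ɔ/ → [+ATR]; bound reached.
From /i/ at 15 leftward: 14 /ʊ/ → [+ATR]; bound reached.
Targets with no active source: positions 1 2 4 11 12 13 stay [-ATR].

6 7 14 15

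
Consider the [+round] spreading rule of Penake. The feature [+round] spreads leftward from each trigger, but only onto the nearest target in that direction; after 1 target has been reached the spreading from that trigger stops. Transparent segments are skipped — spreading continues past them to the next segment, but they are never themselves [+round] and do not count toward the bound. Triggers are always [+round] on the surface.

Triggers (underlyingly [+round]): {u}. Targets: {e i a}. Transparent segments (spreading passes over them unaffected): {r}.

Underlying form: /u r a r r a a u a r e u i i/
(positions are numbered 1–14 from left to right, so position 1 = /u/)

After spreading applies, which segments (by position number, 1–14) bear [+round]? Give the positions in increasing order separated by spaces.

From /u/ at 1 leftward: word edge.
From /u/ at 8 leftward: 7 /a/ → [+round]; bound reached.
From /u/ at 12 leftward: 11 /e/ → [+round]; bound reached.
Targets with no active source: positions 3 6 9 13 14 stay [-round].

1 7 8 11 12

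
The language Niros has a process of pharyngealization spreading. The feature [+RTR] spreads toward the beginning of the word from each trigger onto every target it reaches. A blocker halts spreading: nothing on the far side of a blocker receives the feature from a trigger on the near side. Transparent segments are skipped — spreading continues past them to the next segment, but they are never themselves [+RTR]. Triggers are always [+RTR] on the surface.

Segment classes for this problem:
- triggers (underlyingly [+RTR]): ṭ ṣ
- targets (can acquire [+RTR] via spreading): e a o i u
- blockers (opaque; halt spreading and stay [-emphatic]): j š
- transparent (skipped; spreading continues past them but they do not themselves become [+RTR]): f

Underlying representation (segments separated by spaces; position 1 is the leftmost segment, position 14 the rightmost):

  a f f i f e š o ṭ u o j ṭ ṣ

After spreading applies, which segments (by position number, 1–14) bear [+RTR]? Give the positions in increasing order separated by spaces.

8 9 13 14

From /ṭ/ at 9 leftward: 8 /o/ → [+RTR]; 7 /š/ blocks.
From /ṭ/ at 13 leftward: 12 /j/ blocks.
From /ṣ/ at 14 leftward: 13 /ṭ/ is itself a trigger — this domain ends here.
Targets with no active source: positions 1 4 6 10 11 stay [-emphatic].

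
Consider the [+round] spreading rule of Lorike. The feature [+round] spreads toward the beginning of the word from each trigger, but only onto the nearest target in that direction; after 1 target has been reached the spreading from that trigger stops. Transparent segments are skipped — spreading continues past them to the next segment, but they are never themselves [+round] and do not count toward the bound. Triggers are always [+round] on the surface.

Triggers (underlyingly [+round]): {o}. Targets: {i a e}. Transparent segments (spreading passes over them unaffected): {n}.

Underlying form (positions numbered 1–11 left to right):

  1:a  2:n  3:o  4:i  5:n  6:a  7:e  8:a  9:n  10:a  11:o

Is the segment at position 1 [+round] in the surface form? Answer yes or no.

yes

From /o/ at 3 leftward: 2 /n/ transparent; 1 /a/ → [+round]; bound reached.
From /o/ at 11 leftward: 10 /a/ → [+round]; bound reached.
Targets with no active source: positions 4 6 7 8 stay [-round].
[+round] positions on the surface: 1 3 10 11.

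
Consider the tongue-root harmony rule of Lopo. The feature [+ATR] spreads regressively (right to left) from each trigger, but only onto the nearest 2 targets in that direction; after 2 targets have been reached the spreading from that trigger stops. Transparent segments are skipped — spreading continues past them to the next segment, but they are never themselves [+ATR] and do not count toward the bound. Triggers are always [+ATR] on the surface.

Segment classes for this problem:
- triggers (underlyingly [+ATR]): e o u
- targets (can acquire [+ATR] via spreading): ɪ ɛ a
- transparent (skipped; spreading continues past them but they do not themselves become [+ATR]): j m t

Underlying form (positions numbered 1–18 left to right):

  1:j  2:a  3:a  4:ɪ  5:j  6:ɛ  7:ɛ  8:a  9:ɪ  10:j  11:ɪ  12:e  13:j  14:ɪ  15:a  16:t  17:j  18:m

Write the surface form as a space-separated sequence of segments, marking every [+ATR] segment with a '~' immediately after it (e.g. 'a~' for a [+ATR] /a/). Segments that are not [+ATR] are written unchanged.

j a a ɪ j ɛ ɛ a ɪ~ j ɪ~ e~ j ɪ a t j m

From /e/ at 12 leftward: 11 /ɪ/ → [+ATR]; 10 /j/ transparent; 9 /ɪ/ → [+ATR]; bound reached.
Targets with no active source: positions 2 3 4 6 7 8 14 15 stay [-ATR].
[+ATR] positions on the surface: 9 11 12.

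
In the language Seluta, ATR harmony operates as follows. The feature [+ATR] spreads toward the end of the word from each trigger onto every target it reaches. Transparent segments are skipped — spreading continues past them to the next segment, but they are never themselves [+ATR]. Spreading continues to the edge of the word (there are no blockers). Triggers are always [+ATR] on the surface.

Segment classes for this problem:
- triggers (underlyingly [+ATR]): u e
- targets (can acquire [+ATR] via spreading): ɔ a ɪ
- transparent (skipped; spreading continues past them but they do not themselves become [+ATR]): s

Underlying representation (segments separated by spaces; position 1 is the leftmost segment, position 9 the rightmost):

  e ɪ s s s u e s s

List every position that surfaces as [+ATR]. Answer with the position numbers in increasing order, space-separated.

From /e/ at 1 rightward: 2 /ɪ/ → [+ATR]; 3 /s/ transparent; 4 /s/ transparent; 5 /s/ transparent; 6 /u/ is itself a trigger — this domain ends here.
From /u/ at 6 rightward: 7 /e/ is itself a trigger — this domain ends here.
From /e/ at 7 rightward: 8 /s/ transparent; 9 /s/ transparent; word edge.

1 2 6 7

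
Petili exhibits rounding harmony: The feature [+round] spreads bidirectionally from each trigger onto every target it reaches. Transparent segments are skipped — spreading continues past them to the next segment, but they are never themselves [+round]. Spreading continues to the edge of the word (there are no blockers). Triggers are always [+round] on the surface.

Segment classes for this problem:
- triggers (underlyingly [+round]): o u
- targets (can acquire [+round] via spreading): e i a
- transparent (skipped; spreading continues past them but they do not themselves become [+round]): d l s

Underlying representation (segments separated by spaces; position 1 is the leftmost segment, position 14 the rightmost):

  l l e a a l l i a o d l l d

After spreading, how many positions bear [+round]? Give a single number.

From /o/ at 10 rightward: 11 /d/ transparent; 12 /l/ transparent; 13 /l/ transparent; 14 /d/ transparent; word edge.
From /o/ at 10 leftward: 9 /a/ → [+round]; 8 /i/ → [+round]; 7 /l/ transparent; 6 /l/ transparent; 5 /a/ → [+round]; 4 /a/ → [+round]; 3 /e/ → [+round]; 2 /l/ transparent; 1 /l/ transparent; word edge.
[+round] positions on the surface: 3 4 5 8 9 10.

6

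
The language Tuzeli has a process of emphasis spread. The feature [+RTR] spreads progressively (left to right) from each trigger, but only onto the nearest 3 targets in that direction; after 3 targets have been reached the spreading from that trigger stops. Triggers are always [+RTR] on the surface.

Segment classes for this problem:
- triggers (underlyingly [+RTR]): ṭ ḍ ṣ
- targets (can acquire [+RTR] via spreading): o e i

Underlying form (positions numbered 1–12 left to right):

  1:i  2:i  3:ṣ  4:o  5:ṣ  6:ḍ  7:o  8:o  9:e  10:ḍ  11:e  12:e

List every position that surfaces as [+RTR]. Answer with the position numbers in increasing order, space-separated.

3 4 5 6 7 8 9 10 11 12

From /ṣ/ at 3 rightward: 4 /o/ → [+RTR]; 5 /ṣ/ is itself a trigger — this domain ends here.
From /ṣ/ at 5 rightward: 6 /ḍ/ is itself a trigger — this domain ends here.
From /ḍ/ at 6 rightward: 7 /o/ → [+RTR]; 8 /o/ → [+RTR]; 9 /e/ → [+RTR]; bound reached.
From /ḍ/ at 10 rightward: 11 /e/ → [+RTR]; 12 /e/ → [+RTR]; word edge.
Targets with no active source: positions 1 2 stay [-emphatic].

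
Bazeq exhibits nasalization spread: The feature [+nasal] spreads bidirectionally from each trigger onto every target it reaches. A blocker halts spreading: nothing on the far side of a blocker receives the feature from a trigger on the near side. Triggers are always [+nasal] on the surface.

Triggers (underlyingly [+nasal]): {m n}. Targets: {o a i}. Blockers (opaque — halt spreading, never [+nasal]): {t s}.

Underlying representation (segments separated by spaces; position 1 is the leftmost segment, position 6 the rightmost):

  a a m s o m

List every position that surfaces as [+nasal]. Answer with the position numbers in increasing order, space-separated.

From /m/ at 3 rightward: 4 /s/ blocks.
From /m/ at 3 leftward: 2 /a/ → [+nasal]; 1 /a/ → [+nasal]; word edge.
From /m/ at 6 rightward: word edge.
From /m/ at 6 leftward: 5 /o/ → [+nasal]; 4 /s/ blocks.

1 2 3 5 6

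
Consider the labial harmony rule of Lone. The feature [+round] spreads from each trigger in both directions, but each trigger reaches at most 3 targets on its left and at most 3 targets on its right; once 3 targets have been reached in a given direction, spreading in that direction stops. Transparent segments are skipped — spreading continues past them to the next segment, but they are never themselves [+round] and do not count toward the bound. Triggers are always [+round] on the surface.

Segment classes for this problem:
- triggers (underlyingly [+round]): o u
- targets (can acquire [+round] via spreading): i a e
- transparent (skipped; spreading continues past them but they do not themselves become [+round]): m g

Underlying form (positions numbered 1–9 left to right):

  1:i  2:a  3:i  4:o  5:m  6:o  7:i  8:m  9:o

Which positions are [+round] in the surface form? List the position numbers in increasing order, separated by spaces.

From /o/ at 4 rightward: 5 /m/ transparent; 6 /o/ is itself a trigger — this domain ends here.
From /o/ at 4 leftward: 3 /i/ → [+round]; 2 /a/ → [+round]; 1 /i/ → [+round]; bound reached.
From /o/ at 6 rightward: 7 /i/ → [+round]; 8 /m/ transparent; 9 /o/ is itself a trigger — this domain ends here.
From /o/ at 6 leftward: 5 /m/ transparent; 4 /o/ is itself a trigger — this domain ends here.
From /o/ at 9 rightward: word edge.
From /o/ at 9 leftward: 8 /m/ transparent; 7 /i/ → [+round]; 6 /o/ is itself a trigger — this domain ends here.

1 2 3 4 6 7 9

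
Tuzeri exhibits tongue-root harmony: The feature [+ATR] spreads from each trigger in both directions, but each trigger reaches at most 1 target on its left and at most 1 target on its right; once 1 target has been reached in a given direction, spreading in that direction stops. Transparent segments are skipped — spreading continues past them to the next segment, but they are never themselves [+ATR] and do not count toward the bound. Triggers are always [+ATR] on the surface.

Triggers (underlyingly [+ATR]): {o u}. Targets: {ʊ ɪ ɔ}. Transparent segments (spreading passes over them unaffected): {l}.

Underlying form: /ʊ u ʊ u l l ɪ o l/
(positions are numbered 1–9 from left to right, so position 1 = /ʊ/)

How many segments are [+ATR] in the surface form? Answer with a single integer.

6

From /u/ at 2 rightward: 3 /ʊ/ → [+ATR]; bound reached.
From /u/ at 2 leftward: 1 /ʊ/ → [+ATR]; bound reached.
From /u/ at 4 rightward: 5 /l/ transparent; 6 /l/ transparent; 7 /ɪ/ → [+ATR]; bound reached.
From /u/ at 4 leftward: 3 /ʊ/ → [+ATR]; bound reached.
From /o/ at 8 rightward: 9 /l/ transparent; word edge.
From /o/ at 8 leftward: 7 /ɪ/ → [+ATR]; bound reached.
[+ATR] positions on the surface: 1 2 3 4 7 8.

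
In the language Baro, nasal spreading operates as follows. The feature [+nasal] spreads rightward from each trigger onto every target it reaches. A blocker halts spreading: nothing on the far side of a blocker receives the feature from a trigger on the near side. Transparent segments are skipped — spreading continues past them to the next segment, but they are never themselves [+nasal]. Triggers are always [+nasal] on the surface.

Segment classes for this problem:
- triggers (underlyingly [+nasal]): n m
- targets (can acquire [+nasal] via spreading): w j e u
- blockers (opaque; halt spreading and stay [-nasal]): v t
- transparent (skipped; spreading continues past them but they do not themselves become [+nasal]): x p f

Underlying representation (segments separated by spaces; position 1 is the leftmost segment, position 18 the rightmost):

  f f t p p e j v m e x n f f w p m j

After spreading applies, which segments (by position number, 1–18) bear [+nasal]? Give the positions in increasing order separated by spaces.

9 10 12 15 17 18

From /m/ at 9 rightward: 10 /e/ → [+nasal]; 11 /x/ transparent; 12 /n/ is itself a trigger — this domain ends here.
From /n/ at 12 rightward: 13 /f/ transparent; 14 /f/ transparent; 15 /w/ → [+nasal]; 16 /p/ transparent; 17 /m/ is itself a trigger — this domain ends here.
From /m/ at 17 rightward: 18 /j/ → [+nasal]; word edge.
Targets with no active source: positions 6 7 stay [-nasal].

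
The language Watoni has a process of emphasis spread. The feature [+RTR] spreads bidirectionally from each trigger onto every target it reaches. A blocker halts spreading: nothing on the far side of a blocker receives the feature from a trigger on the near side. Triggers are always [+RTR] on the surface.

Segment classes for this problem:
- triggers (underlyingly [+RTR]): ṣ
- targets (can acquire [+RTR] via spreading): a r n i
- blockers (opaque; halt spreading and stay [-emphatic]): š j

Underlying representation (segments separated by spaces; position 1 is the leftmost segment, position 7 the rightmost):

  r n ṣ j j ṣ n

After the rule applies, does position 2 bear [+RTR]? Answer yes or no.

From /ṣ/ at 3 rightward: 4 /j/ blocks.
From /ṣ/ at 3 leftward: 2 /n/ → [+RTR]; 1 /r/ → [+RTR]; word edge.
From /ṣ/ at 6 rightward: 7 /n/ → [+RTR]; word edge.
From /ṣ/ at 6 leftward: 5 /j/ blocks.
[+RTR] positions on the surface: 1 2 3 6 7.

yes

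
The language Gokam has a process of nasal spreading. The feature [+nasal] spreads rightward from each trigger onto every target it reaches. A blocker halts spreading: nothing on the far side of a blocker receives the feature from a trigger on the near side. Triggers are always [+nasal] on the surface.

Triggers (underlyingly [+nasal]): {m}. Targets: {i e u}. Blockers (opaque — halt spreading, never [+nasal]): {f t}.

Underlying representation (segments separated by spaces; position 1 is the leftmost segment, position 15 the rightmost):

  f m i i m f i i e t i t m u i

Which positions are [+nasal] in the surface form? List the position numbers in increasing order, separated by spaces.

2 3 4 5 13 14 15

From /m/ at 2 rightward: 3 /i/ → [+nasal]; 4 /i/ → [+nasal]; 5 /m/ is itself a trigger — this domain ends here.
From /m/ at 5 rightward: 6 /f/ blocks.
From /m/ at 13 rightward: 14 /u/ → [+nasal]; 15 /i/ → [+nasal]; word edge.
Targets with no active source: positions 7 8 9 11 stay [-nasal].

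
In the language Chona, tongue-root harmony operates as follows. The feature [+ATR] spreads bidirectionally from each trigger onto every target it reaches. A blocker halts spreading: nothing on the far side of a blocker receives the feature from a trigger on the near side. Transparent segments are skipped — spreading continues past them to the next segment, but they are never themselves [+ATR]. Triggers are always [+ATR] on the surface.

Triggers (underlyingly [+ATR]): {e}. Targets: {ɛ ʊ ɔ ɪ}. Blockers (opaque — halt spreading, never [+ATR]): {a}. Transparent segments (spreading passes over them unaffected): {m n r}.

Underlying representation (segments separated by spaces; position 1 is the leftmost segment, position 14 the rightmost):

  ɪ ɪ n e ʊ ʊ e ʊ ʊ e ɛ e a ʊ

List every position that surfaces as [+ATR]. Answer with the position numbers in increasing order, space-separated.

1 2 4 5 6 7 8 9 10 11 12

From /e/ at 4 rightward: 5 /ʊ/ → [+ATR]; 6 /ʊ/ → [+ATR]; 7 /e/ is itself a trigger — this domain ends here.
From /e/ at 4 leftward: 3 /n/ transparent; 2 /ɪ/ → [+ATR]; 1 /ɪ/ → [+ATR]; word edge.
From /e/ at 7 rightward: 8 /ʊ/ → [+ATR]; 9 /ʊ/ → [+ATR]; 10 /e/ is itself a trigger — this domain ends here.
From /e/ at 7 leftward: 6 /ʊ/ → [+ATR]; 5 /ʊ/ → [+ATR]; 4 /e/ is itself a trigger — this domain ends here.
From /e/ at 10 rightward: 11 /ɛ/ → [+ATR]; 12 /e/ is itself a trigger — this domain ends here.
From /e/ at 10 leftward: 9 /ʊ/ → [+ATR]; 8 /ʊ/ → [+ATR]; 7 /e/ is itself a trigger — this domain ends here.
From /e/ at 12 rightward: 13 /a/ blocks.
From /e/ at 12 leftward: 11 /ɛ/ → [+ATR]; 10 /e/ is itself a trigger — this domain ends here.
Target with no active source: position 14 stays [-ATR].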